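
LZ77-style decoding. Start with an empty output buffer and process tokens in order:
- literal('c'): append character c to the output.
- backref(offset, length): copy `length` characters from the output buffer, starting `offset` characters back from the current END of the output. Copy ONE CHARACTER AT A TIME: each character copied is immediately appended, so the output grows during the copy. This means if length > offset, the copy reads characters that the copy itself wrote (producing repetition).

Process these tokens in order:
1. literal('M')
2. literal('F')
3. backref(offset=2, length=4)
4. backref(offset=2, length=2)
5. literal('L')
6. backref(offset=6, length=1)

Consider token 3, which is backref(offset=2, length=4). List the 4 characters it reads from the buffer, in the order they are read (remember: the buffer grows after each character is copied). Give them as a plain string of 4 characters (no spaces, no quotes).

Token 1: literal('M'). Output: "M"
Token 2: literal('F'). Output: "MF"
Token 3: backref(off=2, len=4). Buffer before: "MF" (len 2)
  byte 1: read out[0]='M', append. Buffer now: "MFM"
  byte 2: read out[1]='F', append. Buffer now: "MFMF"
  byte 3: read out[2]='M', append. Buffer now: "MFMFM"
  byte 4: read out[3]='F', append. Buffer now: "MFMFMF"

Answer: MFMF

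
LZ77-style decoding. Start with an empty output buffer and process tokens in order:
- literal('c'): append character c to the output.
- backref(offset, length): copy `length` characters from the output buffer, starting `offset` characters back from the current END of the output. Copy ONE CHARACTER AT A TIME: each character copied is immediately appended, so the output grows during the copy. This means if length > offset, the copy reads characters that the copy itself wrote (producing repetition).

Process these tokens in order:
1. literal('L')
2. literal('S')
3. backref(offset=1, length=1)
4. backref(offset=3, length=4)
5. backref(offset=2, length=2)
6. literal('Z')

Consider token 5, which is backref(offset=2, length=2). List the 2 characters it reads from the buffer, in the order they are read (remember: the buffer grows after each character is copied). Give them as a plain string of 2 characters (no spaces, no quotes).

Answer: SL

Derivation:
Token 1: literal('L'). Output: "L"
Token 2: literal('S'). Output: "LS"
Token 3: backref(off=1, len=1). Copied 'S' from pos 1. Output: "LSS"
Token 4: backref(off=3, len=4) (overlapping!). Copied 'LSSL' from pos 0. Output: "LSSLSSL"
Token 5: backref(off=2, len=2). Buffer before: "LSSLSSL" (len 7)
  byte 1: read out[5]='S', append. Buffer now: "LSSLSSLS"
  byte 2: read out[6]='L', append. Buffer now: "LSSLSSLSL"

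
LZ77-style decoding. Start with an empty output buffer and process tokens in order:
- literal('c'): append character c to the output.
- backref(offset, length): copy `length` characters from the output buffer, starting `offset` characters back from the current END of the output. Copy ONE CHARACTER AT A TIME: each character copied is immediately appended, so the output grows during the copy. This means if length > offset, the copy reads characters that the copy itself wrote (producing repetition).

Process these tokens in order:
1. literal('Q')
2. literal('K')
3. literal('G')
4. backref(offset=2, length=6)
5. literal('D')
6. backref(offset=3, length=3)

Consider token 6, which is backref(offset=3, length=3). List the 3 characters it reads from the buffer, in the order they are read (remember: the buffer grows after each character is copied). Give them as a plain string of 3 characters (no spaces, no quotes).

Answer: KGD

Derivation:
Token 1: literal('Q'). Output: "Q"
Token 2: literal('K'). Output: "QK"
Token 3: literal('G'). Output: "QKG"
Token 4: backref(off=2, len=6) (overlapping!). Copied 'KGKGKG' from pos 1. Output: "QKGKGKGKG"
Token 5: literal('D'). Output: "QKGKGKGKGD"
Token 6: backref(off=3, len=3). Buffer before: "QKGKGKGKGD" (len 10)
  byte 1: read out[7]='K', append. Buffer now: "QKGKGKGKGDK"
  byte 2: read out[8]='G', append. Buffer now: "QKGKGKGKGDKG"
  byte 3: read out[9]='D', append. Buffer now: "QKGKGKGKGDKGD"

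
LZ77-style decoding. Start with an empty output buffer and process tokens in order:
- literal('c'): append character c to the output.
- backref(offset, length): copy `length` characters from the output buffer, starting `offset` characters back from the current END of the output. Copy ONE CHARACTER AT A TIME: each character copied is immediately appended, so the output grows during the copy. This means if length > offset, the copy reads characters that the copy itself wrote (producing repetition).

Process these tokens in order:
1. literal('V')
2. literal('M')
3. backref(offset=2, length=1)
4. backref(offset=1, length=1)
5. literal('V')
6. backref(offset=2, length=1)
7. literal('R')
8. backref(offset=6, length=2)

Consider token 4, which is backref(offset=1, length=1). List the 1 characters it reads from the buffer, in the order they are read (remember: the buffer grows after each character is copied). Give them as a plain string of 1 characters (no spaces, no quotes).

Token 1: literal('V'). Output: "V"
Token 2: literal('M'). Output: "VM"
Token 3: backref(off=2, len=1). Copied 'V' from pos 0. Output: "VMV"
Token 4: backref(off=1, len=1). Buffer before: "VMV" (len 3)
  byte 1: read out[2]='V', append. Buffer now: "VMVV"

Answer: V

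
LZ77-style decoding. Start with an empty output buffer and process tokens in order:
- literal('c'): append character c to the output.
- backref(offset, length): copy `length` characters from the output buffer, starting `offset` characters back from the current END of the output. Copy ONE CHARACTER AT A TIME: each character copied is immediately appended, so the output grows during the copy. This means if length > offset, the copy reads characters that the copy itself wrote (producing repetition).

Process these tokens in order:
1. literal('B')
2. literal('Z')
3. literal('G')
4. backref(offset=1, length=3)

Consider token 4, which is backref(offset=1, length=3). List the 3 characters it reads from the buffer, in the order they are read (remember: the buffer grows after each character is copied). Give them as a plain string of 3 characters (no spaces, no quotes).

Token 1: literal('B'). Output: "B"
Token 2: literal('Z'). Output: "BZ"
Token 3: literal('G'). Output: "BZG"
Token 4: backref(off=1, len=3). Buffer before: "BZG" (len 3)
  byte 1: read out[2]='G', append. Buffer now: "BZGG"
  byte 2: read out[3]='G', append. Buffer now: "BZGGG"
  byte 3: read out[4]='G', append. Buffer now: "BZGGGG"

Answer: GGG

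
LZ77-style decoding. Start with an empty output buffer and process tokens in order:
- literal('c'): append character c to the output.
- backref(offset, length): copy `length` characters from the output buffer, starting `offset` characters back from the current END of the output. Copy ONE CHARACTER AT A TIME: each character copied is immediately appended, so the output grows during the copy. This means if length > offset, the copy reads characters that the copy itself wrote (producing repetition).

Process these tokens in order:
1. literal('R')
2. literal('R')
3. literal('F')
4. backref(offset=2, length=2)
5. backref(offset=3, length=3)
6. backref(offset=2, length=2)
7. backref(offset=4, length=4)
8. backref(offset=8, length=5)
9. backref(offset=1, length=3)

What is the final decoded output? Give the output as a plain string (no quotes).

Token 1: literal('R'). Output: "R"
Token 2: literal('R'). Output: "RR"
Token 3: literal('F'). Output: "RRF"
Token 4: backref(off=2, len=2). Copied 'RF' from pos 1. Output: "RRFRF"
Token 5: backref(off=3, len=3). Copied 'FRF' from pos 2. Output: "RRFRFFRF"
Token 6: backref(off=2, len=2). Copied 'RF' from pos 6. Output: "RRFRFFRFRF"
Token 7: backref(off=4, len=4). Copied 'RFRF' from pos 6. Output: "RRFRFFRFRFRFRF"
Token 8: backref(off=8, len=5). Copied 'RFRFR' from pos 6. Output: "RRFRFFRFRFRFRFRFRFR"
Token 9: backref(off=1, len=3) (overlapping!). Copied 'RRR' from pos 18. Output: "RRFRFFRFRFRFRFRFRFRRRR"

Answer: RRFRFFRFRFRFRFRFRFRRRR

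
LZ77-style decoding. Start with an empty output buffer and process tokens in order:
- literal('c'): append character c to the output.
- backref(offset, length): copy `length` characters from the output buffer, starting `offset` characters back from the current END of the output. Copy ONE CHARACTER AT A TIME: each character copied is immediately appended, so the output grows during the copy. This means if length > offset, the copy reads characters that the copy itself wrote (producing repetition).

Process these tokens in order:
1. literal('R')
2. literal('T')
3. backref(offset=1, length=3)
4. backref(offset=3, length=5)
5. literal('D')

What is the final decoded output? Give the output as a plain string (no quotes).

Token 1: literal('R'). Output: "R"
Token 2: literal('T'). Output: "RT"
Token 3: backref(off=1, len=3) (overlapping!). Copied 'TTT' from pos 1. Output: "RTTTT"
Token 4: backref(off=3, len=5) (overlapping!). Copied 'TTTTT' from pos 2. Output: "RTTTTTTTTT"
Token 5: literal('D'). Output: "RTTTTTTTTTD"

Answer: RTTTTTTTTTD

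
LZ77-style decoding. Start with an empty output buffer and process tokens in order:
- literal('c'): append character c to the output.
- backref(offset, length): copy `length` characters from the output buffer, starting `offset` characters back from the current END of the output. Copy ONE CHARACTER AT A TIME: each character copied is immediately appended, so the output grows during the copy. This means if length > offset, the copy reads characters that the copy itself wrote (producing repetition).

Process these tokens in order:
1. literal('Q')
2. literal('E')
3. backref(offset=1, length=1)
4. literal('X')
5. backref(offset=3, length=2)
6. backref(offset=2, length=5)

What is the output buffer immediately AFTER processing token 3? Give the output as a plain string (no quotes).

Token 1: literal('Q'). Output: "Q"
Token 2: literal('E'). Output: "QE"
Token 3: backref(off=1, len=1). Copied 'E' from pos 1. Output: "QEE"

Answer: QEE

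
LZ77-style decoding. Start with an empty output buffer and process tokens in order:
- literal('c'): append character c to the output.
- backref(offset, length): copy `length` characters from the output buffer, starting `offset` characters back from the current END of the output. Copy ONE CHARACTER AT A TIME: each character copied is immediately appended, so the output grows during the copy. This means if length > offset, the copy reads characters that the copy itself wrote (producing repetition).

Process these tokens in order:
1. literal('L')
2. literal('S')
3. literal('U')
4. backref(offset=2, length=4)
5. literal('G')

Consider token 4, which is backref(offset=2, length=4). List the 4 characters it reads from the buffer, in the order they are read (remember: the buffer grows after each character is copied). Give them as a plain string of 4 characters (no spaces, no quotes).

Token 1: literal('L'). Output: "L"
Token 2: literal('S'). Output: "LS"
Token 3: literal('U'). Output: "LSU"
Token 4: backref(off=2, len=4). Buffer before: "LSU" (len 3)
  byte 1: read out[1]='S', append. Buffer now: "LSUS"
  byte 2: read out[2]='U', append. Buffer now: "LSUSU"
  byte 3: read out[3]='S', append. Buffer now: "LSUSUS"
  byte 4: read out[4]='U', append. Buffer now: "LSUSUSU"

Answer: SUSU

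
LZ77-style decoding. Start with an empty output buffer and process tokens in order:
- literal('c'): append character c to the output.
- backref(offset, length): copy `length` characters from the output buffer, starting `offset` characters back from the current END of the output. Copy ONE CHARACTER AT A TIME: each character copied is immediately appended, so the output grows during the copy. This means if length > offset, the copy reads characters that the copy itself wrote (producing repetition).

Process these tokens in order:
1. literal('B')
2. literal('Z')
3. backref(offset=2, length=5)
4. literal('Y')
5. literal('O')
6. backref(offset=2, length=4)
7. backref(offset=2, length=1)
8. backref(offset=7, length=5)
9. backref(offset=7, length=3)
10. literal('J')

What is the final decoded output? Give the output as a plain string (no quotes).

Answer: BZBZBZBYOYOYOYYOYOYOYYJ

Derivation:
Token 1: literal('B'). Output: "B"
Token 2: literal('Z'). Output: "BZ"
Token 3: backref(off=2, len=5) (overlapping!). Copied 'BZBZB' from pos 0. Output: "BZBZBZB"
Token 4: literal('Y'). Output: "BZBZBZBY"
Token 5: literal('O'). Output: "BZBZBZBYO"
Token 6: backref(off=2, len=4) (overlapping!). Copied 'YOYO' from pos 7. Output: "BZBZBZBYOYOYO"
Token 7: backref(off=2, len=1). Copied 'Y' from pos 11. Output: "BZBZBZBYOYOYOY"
Token 8: backref(off=7, len=5). Copied 'YOYOY' from pos 7. Output: "BZBZBZBYOYOYOYYOYOY"
Token 9: backref(off=7, len=3). Copied 'OYY' from pos 12. Output: "BZBZBZBYOYOYOYYOYOYOYY"
Token 10: literal('J'). Output: "BZBZBZBYOYOYOYYOYOYOYYJ"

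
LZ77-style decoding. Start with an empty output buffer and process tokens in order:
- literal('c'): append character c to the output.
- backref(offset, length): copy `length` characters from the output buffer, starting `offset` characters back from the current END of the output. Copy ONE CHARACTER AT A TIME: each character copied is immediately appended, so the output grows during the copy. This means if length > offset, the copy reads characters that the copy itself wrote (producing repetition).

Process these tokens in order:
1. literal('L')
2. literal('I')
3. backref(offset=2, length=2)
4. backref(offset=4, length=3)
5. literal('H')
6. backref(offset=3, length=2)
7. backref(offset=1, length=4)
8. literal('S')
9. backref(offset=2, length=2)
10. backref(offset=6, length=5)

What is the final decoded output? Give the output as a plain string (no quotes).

Token 1: literal('L'). Output: "L"
Token 2: literal('I'). Output: "LI"
Token 3: backref(off=2, len=2). Copied 'LI' from pos 0. Output: "LILI"
Token 4: backref(off=4, len=3). Copied 'LIL' from pos 0. Output: "LILILIL"
Token 5: literal('H'). Output: "LILILILH"
Token 6: backref(off=3, len=2). Copied 'IL' from pos 5. Output: "LILILILHIL"
Token 7: backref(off=1, len=4) (overlapping!). Copied 'LLLL' from pos 9. Output: "LILILILHILLLLL"
Token 8: literal('S'). Output: "LILILILHILLLLLS"
Token 9: backref(off=2, len=2). Copied 'LS' from pos 13. Output: "LILILILHILLLLLSLS"
Token 10: backref(off=6, len=5). Copied 'LLLSL' from pos 11. Output: "LILILILHILLLLLSLSLLLSL"

Answer: LILILILHILLLLLSLSLLLSL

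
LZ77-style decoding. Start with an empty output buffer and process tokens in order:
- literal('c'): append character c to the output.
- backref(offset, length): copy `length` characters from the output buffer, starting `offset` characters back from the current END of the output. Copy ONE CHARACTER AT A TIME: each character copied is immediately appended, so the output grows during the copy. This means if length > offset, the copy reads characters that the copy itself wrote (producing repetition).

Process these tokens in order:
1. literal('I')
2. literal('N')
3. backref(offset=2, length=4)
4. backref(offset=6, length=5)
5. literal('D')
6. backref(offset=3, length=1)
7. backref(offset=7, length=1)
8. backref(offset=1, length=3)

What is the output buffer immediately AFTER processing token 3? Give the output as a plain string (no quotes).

Answer: INININ

Derivation:
Token 1: literal('I'). Output: "I"
Token 2: literal('N'). Output: "IN"
Token 3: backref(off=2, len=4) (overlapping!). Copied 'ININ' from pos 0. Output: "INININ"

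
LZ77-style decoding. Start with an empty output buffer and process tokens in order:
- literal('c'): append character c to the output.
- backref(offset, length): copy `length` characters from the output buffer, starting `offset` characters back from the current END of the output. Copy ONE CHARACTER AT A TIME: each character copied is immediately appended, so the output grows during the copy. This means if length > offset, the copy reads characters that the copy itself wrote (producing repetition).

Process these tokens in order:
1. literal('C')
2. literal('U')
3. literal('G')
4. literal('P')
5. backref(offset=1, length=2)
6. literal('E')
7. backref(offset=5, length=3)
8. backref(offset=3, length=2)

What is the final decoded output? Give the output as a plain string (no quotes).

Token 1: literal('C'). Output: "C"
Token 2: literal('U'). Output: "CU"
Token 3: literal('G'). Output: "CUG"
Token 4: literal('P'). Output: "CUGP"
Token 5: backref(off=1, len=2) (overlapping!). Copied 'PP' from pos 3. Output: "CUGPPP"
Token 6: literal('E'). Output: "CUGPPPE"
Token 7: backref(off=5, len=3). Copied 'GPP' from pos 2. Output: "CUGPPPEGPP"
Token 8: backref(off=3, len=2). Copied 'GP' from pos 7. Output: "CUGPPPEGPPGP"

Answer: CUGPPPEGPPGP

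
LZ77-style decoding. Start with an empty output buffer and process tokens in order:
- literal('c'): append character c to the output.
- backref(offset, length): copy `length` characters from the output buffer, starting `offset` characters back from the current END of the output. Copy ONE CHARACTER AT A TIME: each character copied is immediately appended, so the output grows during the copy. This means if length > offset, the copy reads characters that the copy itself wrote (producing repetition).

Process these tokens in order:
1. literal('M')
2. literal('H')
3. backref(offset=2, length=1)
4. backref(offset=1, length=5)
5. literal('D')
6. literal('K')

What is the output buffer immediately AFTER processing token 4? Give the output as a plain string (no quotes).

Token 1: literal('M'). Output: "M"
Token 2: literal('H'). Output: "MH"
Token 3: backref(off=2, len=1). Copied 'M' from pos 0. Output: "MHM"
Token 4: backref(off=1, len=5) (overlapping!). Copied 'MMMMM' from pos 2. Output: "MHMMMMMM"

Answer: MHMMMMMM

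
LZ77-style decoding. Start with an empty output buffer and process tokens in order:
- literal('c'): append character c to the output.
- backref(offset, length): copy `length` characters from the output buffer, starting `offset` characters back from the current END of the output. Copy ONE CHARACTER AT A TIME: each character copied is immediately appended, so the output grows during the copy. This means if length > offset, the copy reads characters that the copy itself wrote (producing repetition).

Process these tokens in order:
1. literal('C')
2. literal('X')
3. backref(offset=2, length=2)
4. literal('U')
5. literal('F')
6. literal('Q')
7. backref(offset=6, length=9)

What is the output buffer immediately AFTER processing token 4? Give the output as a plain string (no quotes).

Answer: CXCXU

Derivation:
Token 1: literal('C'). Output: "C"
Token 2: literal('X'). Output: "CX"
Token 3: backref(off=2, len=2). Copied 'CX' from pos 0. Output: "CXCX"
Token 4: literal('U'). Output: "CXCXU"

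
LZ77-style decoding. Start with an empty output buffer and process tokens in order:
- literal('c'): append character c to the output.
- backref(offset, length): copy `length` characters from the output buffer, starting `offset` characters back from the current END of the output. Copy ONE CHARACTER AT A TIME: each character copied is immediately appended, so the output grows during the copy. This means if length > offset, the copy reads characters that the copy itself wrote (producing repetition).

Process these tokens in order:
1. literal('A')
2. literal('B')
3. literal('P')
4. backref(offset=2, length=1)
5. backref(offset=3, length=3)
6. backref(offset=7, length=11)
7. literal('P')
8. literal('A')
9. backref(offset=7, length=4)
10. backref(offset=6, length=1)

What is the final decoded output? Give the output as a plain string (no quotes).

Answer: ABPBBPBABPBBPBABPBPABABPP

Derivation:
Token 1: literal('A'). Output: "A"
Token 2: literal('B'). Output: "AB"
Token 3: literal('P'). Output: "ABP"
Token 4: backref(off=2, len=1). Copied 'B' from pos 1. Output: "ABPB"
Token 5: backref(off=3, len=3). Copied 'BPB' from pos 1. Output: "ABPBBPB"
Token 6: backref(off=7, len=11) (overlapping!). Copied 'ABPBBPBABPB' from pos 0. Output: "ABPBBPBABPBBPBABPB"
Token 7: literal('P'). Output: "ABPBBPBABPBBPBABPBP"
Token 8: literal('A'). Output: "ABPBBPBABPBBPBABPBPA"
Token 9: backref(off=7, len=4). Copied 'BABP' from pos 13. Output: "ABPBBPBABPBBPBABPBPABABP"
Token 10: backref(off=6, len=1). Copied 'P' from pos 18. Output: "ABPBBPBABPBBPBABPBPABABPP"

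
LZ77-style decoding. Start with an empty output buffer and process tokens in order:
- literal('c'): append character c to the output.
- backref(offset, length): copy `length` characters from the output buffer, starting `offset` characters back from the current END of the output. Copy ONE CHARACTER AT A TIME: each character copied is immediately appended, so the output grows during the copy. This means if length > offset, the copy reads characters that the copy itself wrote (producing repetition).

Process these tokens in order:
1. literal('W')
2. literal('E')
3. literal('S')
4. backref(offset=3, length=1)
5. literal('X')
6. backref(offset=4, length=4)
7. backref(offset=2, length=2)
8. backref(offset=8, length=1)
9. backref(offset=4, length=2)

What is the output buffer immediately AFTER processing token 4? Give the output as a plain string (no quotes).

Answer: WESW

Derivation:
Token 1: literal('W'). Output: "W"
Token 2: literal('E'). Output: "WE"
Token 3: literal('S'). Output: "WES"
Token 4: backref(off=3, len=1). Copied 'W' from pos 0. Output: "WESW"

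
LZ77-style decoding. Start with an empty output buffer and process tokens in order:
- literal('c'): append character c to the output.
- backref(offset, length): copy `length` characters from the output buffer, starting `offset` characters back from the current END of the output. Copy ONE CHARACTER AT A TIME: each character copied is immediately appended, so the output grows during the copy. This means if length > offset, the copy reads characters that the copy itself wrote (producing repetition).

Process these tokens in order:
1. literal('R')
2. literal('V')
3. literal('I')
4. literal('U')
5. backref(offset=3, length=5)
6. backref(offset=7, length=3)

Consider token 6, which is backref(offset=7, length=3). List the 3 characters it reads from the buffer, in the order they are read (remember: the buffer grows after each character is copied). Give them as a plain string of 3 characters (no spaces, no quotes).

Answer: IUV

Derivation:
Token 1: literal('R'). Output: "R"
Token 2: literal('V'). Output: "RV"
Token 3: literal('I'). Output: "RVI"
Token 4: literal('U'). Output: "RVIU"
Token 5: backref(off=3, len=5) (overlapping!). Copied 'VIUVI' from pos 1. Output: "RVIUVIUVI"
Token 6: backref(off=7, len=3). Buffer before: "RVIUVIUVI" (len 9)
  byte 1: read out[2]='I', append. Buffer now: "RVIUVIUVII"
  byte 2: read out[3]='U', append. Buffer now: "RVIUVIUVIIU"
  byte 3: read out[4]='V', append. Buffer now: "RVIUVIUVIIUV"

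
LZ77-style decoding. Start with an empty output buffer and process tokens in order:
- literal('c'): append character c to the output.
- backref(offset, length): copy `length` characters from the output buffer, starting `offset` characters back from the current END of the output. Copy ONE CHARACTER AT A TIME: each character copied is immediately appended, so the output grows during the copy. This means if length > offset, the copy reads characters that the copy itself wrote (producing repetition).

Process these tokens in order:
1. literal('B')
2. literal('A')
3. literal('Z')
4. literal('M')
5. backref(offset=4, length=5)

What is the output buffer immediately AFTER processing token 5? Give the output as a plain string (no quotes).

Answer: BAZMBAZMB

Derivation:
Token 1: literal('B'). Output: "B"
Token 2: literal('A'). Output: "BA"
Token 3: literal('Z'). Output: "BAZ"
Token 4: literal('M'). Output: "BAZM"
Token 5: backref(off=4, len=5) (overlapping!). Copied 'BAZMB' from pos 0. Output: "BAZMBAZMB"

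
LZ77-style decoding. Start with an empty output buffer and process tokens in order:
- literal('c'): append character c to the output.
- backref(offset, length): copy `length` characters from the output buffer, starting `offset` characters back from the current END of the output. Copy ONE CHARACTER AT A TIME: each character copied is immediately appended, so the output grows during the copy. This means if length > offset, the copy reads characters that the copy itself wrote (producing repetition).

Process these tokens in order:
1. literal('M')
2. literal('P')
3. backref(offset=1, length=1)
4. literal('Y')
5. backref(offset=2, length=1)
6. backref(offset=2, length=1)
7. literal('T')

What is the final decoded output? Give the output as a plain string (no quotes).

Answer: MPPYPYT

Derivation:
Token 1: literal('M'). Output: "M"
Token 2: literal('P'). Output: "MP"
Token 3: backref(off=1, len=1). Copied 'P' from pos 1. Output: "MPP"
Token 4: literal('Y'). Output: "MPPY"
Token 5: backref(off=2, len=1). Copied 'P' from pos 2. Output: "MPPYP"
Token 6: backref(off=2, len=1). Copied 'Y' from pos 3. Output: "MPPYPY"
Token 7: literal('T'). Output: "MPPYPYT"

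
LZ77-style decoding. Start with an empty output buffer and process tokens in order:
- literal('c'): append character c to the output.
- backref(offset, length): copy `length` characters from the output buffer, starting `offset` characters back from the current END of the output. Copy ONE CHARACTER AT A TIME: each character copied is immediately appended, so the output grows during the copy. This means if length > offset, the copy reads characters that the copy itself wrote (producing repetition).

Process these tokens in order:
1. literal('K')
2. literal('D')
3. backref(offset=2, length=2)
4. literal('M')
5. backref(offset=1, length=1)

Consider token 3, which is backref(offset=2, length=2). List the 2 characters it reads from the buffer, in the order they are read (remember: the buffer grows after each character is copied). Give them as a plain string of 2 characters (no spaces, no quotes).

Token 1: literal('K'). Output: "K"
Token 2: literal('D'). Output: "KD"
Token 3: backref(off=2, len=2). Buffer before: "KD" (len 2)
  byte 1: read out[0]='K', append. Buffer now: "KDK"
  byte 2: read out[1]='D', append. Buffer now: "KDKD"

Answer: KD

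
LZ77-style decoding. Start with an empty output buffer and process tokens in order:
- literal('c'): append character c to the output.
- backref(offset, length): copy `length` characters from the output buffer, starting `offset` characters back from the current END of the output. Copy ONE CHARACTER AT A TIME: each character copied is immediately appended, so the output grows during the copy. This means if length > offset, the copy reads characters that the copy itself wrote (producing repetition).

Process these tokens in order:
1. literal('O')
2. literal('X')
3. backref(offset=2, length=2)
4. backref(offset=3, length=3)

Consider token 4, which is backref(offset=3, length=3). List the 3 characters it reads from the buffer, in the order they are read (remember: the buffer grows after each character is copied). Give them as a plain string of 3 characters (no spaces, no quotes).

Token 1: literal('O'). Output: "O"
Token 2: literal('X'). Output: "OX"
Token 3: backref(off=2, len=2). Copied 'OX' from pos 0. Output: "OXOX"
Token 4: backref(off=3, len=3). Buffer before: "OXOX" (len 4)
  byte 1: read out[1]='X', append. Buffer now: "OXOXX"
  byte 2: read out[2]='O', append. Buffer now: "OXOXXO"
  byte 3: read out[3]='X', append. Buffer now: "OXOXXOX"

Answer: XOX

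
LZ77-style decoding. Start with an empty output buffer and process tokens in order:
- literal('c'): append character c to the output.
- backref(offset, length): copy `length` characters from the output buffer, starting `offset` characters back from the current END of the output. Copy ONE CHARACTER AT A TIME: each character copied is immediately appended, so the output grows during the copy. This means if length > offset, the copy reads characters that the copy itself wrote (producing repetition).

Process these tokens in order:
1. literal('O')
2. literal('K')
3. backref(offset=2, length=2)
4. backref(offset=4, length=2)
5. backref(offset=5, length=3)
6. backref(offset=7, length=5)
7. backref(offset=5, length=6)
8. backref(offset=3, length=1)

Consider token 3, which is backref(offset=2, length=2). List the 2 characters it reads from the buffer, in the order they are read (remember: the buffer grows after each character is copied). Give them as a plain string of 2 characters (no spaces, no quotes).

Answer: OK

Derivation:
Token 1: literal('O'). Output: "O"
Token 2: literal('K'). Output: "OK"
Token 3: backref(off=2, len=2). Buffer before: "OK" (len 2)
  byte 1: read out[0]='O', append. Buffer now: "OKO"
  byte 2: read out[1]='K', append. Buffer now: "OKOK"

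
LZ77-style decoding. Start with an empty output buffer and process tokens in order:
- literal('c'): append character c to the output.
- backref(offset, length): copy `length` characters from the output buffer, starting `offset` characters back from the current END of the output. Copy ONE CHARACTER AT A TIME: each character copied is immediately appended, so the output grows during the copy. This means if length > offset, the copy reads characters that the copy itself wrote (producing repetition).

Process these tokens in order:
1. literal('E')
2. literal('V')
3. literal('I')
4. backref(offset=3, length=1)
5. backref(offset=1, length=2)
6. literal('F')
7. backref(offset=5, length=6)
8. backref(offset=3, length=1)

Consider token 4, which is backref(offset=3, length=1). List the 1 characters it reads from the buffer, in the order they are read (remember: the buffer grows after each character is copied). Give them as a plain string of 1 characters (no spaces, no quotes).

Answer: E

Derivation:
Token 1: literal('E'). Output: "E"
Token 2: literal('V'). Output: "EV"
Token 3: literal('I'). Output: "EVI"
Token 4: backref(off=3, len=1). Buffer before: "EVI" (len 3)
  byte 1: read out[0]='E', append. Buffer now: "EVIE"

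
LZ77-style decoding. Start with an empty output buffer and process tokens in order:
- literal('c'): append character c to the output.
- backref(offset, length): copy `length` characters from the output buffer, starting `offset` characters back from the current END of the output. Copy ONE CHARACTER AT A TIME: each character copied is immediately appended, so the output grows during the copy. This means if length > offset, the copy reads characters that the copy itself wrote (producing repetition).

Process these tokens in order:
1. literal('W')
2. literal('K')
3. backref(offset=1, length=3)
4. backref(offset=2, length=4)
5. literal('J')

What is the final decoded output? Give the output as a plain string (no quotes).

Token 1: literal('W'). Output: "W"
Token 2: literal('K'). Output: "WK"
Token 3: backref(off=1, len=3) (overlapping!). Copied 'KKK' from pos 1. Output: "WKKKK"
Token 4: backref(off=2, len=4) (overlapping!). Copied 'KKKK' from pos 3. Output: "WKKKKKKKK"
Token 5: literal('J'). Output: "WKKKKKKKKJ"

Answer: WKKKKKKKKJ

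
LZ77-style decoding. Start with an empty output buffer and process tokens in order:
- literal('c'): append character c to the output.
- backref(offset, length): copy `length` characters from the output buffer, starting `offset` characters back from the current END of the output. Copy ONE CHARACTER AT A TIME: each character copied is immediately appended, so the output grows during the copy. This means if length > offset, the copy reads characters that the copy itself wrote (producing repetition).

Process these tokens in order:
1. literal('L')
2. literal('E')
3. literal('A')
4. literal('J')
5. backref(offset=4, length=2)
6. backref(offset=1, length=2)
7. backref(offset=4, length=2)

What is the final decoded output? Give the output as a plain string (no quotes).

Answer: LEAJLEEELE

Derivation:
Token 1: literal('L'). Output: "L"
Token 2: literal('E'). Output: "LE"
Token 3: literal('A'). Output: "LEA"
Token 4: literal('J'). Output: "LEAJ"
Token 5: backref(off=4, len=2). Copied 'LE' from pos 0. Output: "LEAJLE"
Token 6: backref(off=1, len=2) (overlapping!). Copied 'EE' from pos 5. Output: "LEAJLEEE"
Token 7: backref(off=4, len=2). Copied 'LE' from pos 4. Output: "LEAJLEEELE"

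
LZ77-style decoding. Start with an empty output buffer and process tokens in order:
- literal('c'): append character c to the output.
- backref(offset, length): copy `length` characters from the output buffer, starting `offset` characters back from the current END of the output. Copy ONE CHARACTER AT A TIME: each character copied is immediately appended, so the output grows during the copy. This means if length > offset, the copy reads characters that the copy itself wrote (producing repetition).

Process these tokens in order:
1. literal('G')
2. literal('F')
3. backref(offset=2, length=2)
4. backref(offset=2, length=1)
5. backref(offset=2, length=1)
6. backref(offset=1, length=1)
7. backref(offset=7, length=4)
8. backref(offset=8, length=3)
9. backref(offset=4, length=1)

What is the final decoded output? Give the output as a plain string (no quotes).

Token 1: literal('G'). Output: "G"
Token 2: literal('F'). Output: "GF"
Token 3: backref(off=2, len=2). Copied 'GF' from pos 0. Output: "GFGF"
Token 4: backref(off=2, len=1). Copied 'G' from pos 2. Output: "GFGFG"
Token 5: backref(off=2, len=1). Copied 'F' from pos 3. Output: "GFGFGF"
Token 6: backref(off=1, len=1). Copied 'F' from pos 5. Output: "GFGFGFF"
Token 7: backref(off=7, len=4). Copied 'GFGF' from pos 0. Output: "GFGFGFFGFGF"
Token 8: backref(off=8, len=3). Copied 'FGF' from pos 3. Output: "GFGFGFFGFGFFGF"
Token 9: backref(off=4, len=1). Copied 'F' from pos 10. Output: "GFGFGFFGFGFFGFF"

Answer: GFGFGFFGFGFFGFF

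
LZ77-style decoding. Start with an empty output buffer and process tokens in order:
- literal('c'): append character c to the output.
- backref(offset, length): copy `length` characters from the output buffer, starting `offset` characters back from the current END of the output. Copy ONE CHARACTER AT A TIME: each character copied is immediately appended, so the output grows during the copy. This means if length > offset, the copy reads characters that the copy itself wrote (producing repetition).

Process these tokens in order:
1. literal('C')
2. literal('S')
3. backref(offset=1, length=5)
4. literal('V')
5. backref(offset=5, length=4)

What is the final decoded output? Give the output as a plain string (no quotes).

Answer: CSSSSSSVSSSS

Derivation:
Token 1: literal('C'). Output: "C"
Token 2: literal('S'). Output: "CS"
Token 3: backref(off=1, len=5) (overlapping!). Copied 'SSSSS' from pos 1. Output: "CSSSSSS"
Token 4: literal('V'). Output: "CSSSSSSV"
Token 5: backref(off=5, len=4). Copied 'SSSS' from pos 3. Output: "CSSSSSSVSSSS"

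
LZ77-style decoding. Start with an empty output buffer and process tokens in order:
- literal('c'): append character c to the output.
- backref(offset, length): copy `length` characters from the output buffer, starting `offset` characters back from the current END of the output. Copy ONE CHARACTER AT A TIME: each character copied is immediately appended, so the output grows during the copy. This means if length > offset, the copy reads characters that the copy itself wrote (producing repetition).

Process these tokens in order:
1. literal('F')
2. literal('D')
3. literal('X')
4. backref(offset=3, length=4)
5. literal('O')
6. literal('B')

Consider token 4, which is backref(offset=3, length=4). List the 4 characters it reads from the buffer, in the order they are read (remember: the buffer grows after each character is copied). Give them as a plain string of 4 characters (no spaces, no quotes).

Answer: FDXF

Derivation:
Token 1: literal('F'). Output: "F"
Token 2: literal('D'). Output: "FD"
Token 3: literal('X'). Output: "FDX"
Token 4: backref(off=3, len=4). Buffer before: "FDX" (len 3)
  byte 1: read out[0]='F', append. Buffer now: "FDXF"
  byte 2: read out[1]='D', append. Buffer now: "FDXFD"
  byte 3: read out[2]='X', append. Buffer now: "FDXFDX"
  byte 4: read out[3]='F', append. Buffer now: "FDXFDXF"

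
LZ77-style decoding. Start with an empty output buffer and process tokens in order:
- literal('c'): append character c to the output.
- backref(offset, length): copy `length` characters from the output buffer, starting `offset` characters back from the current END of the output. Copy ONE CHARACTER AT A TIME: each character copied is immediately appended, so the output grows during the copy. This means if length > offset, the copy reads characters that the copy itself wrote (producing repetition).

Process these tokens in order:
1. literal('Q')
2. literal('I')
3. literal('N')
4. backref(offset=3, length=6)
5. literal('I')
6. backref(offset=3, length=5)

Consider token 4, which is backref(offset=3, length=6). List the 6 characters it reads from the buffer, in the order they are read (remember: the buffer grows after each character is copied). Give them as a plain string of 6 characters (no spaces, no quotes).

Token 1: literal('Q'). Output: "Q"
Token 2: literal('I'). Output: "QI"
Token 3: literal('N'). Output: "QIN"
Token 4: backref(off=3, len=6). Buffer before: "QIN" (len 3)
  byte 1: read out[0]='Q', append. Buffer now: "QINQ"
  byte 2: read out[1]='I', append. Buffer now: "QINQI"
  byte 3: read out[2]='N', append. Buffer now: "QINQIN"
  byte 4: read out[3]='Q', append. Buffer now: "QINQINQ"
  byte 5: read out[4]='I', append. Buffer now: "QINQINQI"
  byte 6: read out[5]='N', append. Buffer now: "QINQINQIN"

Answer: QINQIN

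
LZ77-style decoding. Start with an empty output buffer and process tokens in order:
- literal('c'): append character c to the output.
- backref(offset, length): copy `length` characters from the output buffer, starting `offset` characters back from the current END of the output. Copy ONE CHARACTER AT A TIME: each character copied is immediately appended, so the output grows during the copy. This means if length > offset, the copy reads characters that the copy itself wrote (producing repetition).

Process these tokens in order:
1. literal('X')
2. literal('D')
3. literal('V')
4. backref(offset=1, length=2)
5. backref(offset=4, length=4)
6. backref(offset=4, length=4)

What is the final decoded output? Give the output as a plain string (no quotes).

Answer: XDVVVDVVVDVVV

Derivation:
Token 1: literal('X'). Output: "X"
Token 2: literal('D'). Output: "XD"
Token 3: literal('V'). Output: "XDV"
Token 4: backref(off=1, len=2) (overlapping!). Copied 'VV' from pos 2. Output: "XDVVV"
Token 5: backref(off=4, len=4). Copied 'DVVV' from pos 1. Output: "XDVVVDVVV"
Token 6: backref(off=4, len=4). Copied 'DVVV' from pos 5. Output: "XDVVVDVVVDVVV"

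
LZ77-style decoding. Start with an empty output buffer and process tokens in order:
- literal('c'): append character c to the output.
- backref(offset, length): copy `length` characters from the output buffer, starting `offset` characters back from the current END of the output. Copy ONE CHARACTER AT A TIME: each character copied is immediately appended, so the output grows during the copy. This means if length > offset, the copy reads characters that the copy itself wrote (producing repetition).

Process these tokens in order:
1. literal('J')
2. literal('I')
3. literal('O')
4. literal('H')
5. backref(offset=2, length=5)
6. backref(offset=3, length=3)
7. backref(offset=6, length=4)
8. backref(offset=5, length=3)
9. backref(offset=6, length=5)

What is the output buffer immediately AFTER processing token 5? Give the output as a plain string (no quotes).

Answer: JIOHOHOHO

Derivation:
Token 1: literal('J'). Output: "J"
Token 2: literal('I'). Output: "JI"
Token 3: literal('O'). Output: "JIO"
Token 4: literal('H'). Output: "JIOH"
Token 5: backref(off=2, len=5) (overlapping!). Copied 'OHOHO' from pos 2. Output: "JIOHOHOHO"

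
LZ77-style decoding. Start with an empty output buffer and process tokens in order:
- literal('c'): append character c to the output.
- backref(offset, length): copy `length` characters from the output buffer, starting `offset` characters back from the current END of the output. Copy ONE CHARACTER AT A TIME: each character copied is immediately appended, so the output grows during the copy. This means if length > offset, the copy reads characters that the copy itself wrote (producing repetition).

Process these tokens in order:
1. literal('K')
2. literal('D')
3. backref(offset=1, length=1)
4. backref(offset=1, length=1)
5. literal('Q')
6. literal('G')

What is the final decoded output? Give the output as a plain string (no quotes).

Answer: KDDDQG

Derivation:
Token 1: literal('K'). Output: "K"
Token 2: literal('D'). Output: "KD"
Token 3: backref(off=1, len=1). Copied 'D' from pos 1. Output: "KDD"
Token 4: backref(off=1, len=1). Copied 'D' from pos 2. Output: "KDDD"
Token 5: literal('Q'). Output: "KDDDQ"
Token 6: literal('G'). Output: "KDDDQG"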